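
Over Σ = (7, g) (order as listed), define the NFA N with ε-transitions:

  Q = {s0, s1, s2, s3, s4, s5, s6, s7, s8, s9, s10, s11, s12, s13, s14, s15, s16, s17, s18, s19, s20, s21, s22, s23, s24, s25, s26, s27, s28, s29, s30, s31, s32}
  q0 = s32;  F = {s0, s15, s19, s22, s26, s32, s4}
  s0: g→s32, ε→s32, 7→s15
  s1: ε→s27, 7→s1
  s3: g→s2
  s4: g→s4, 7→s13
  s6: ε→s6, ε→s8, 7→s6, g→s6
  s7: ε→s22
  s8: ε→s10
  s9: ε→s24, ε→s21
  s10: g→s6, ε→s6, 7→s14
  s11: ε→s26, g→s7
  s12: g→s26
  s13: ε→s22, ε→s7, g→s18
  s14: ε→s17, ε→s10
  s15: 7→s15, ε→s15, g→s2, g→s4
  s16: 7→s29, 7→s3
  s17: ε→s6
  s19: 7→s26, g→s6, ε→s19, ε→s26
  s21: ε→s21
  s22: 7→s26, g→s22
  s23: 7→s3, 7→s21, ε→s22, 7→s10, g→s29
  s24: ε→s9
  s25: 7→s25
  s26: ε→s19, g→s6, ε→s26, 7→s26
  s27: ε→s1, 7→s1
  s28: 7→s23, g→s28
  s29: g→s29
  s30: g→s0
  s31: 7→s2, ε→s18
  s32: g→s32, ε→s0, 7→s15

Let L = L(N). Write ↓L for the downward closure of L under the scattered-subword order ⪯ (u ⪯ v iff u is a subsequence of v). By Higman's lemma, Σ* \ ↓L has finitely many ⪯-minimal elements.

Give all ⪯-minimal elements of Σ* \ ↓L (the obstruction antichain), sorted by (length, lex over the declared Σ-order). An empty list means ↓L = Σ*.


Antichain: [7g77g].

|Q|=33, |F|=7, |δ|=63 (26 ε).
min D↑ (6 st, q0=0, F={5}): 0:7→1,g→0 1:7→1,g→2 2:7→3,g→2 3:7→4,g→3 4:7→4,g→5 5:7→5,g→5 (ε-aug+det+¬).
'7g77g': N↓-sim [16, 14, 13, 11, 7, 5] end={s10,s14,s17,s6,s8} rej; 5/5 deletions ∈↓L.
1 minimals (antichain).


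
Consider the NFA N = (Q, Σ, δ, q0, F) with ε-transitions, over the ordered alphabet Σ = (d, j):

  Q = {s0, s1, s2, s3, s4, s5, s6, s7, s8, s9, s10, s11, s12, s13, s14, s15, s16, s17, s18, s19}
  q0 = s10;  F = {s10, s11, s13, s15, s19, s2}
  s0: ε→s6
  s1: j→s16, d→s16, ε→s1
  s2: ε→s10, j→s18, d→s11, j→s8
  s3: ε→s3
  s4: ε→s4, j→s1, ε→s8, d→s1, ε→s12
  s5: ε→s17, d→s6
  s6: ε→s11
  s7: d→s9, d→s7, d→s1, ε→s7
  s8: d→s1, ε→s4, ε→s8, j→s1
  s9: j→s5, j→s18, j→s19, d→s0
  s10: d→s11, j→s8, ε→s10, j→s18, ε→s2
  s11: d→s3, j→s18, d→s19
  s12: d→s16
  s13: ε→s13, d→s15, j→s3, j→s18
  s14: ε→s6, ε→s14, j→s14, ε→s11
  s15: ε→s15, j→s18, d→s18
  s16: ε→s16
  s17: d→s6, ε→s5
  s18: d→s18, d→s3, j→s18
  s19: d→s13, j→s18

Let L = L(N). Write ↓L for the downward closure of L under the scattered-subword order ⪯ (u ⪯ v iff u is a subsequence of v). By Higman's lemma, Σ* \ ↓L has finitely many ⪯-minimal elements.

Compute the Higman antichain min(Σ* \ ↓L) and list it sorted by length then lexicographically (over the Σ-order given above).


min(Σ*\↓L) = [j, ddddd].

|Q|=20, |F|=6, |δ|=57 (21 ε).
min D↑ (6 st, q0=0, F={2}): 0:d→1,j→2 1:d→3,j→2 2:d→2,j→2 3:d→4,j→2 4:d→5,j→2 5:d→2,j→2 (ε-aug+det+¬).
'j': N↓-sim [13, 7] end={s1,s12,s16,s18,s3,s4,s8} — reject; 1/1 deletions ∈↓L.
'ddddd': run [13, 8, 6, 4, 3, 2] end={s18,s3} — reject; 5/5 single-dels accept.
2 obstructions.


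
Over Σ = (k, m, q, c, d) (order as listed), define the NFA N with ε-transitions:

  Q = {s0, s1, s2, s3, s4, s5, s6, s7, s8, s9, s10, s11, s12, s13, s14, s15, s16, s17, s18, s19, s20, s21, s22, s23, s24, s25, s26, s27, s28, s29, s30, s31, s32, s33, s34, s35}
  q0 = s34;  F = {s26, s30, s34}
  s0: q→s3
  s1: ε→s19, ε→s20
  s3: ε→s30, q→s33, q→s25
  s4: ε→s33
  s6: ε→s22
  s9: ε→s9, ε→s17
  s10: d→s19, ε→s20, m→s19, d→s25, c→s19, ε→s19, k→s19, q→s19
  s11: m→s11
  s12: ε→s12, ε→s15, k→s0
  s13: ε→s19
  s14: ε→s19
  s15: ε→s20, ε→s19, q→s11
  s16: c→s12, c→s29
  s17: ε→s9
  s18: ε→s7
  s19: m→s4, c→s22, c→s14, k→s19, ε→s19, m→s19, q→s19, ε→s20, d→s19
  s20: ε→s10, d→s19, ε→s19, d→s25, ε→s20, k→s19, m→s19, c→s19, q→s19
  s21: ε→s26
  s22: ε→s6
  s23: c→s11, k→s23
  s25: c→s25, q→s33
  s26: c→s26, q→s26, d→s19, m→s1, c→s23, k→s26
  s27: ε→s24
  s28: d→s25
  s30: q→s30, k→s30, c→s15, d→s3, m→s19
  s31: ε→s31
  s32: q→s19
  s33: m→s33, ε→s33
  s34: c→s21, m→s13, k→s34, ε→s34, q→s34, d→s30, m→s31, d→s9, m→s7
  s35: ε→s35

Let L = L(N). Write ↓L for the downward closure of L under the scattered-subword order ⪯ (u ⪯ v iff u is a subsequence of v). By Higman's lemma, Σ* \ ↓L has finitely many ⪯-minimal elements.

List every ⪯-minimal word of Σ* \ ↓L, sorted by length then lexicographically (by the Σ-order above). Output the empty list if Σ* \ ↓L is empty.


A = [m, cd, dc].

|Q|=36, |F|=3, |δ|=82 (29 ε).
min D↑ (4 st, q0=0, F={1}): 0:k→0,m→1,q→0,c→2,d→3 1:k→1,m→1,q→1,c→1,d→1 2:k→2,m→1,q→2,c→2,d→1 3:k→3,m→1,q→3,c→1,d→3 [Hopcroft].
'm': run [23, 14] end={s1,s10,s11,s13,s14,s19,s20,s22,s25,s31,s33,s4,…} ∉↓L; 1/1 del acc.
'cd': |S_i|=[23, 15, 9] end={s10,s14,s19,s20,s22,s25,s33,s4,s6} ∉↓L; 2/2 del acc.
'dc': run [23, 15, 11] end={s10,s11,s14,s15,s19,s20,s22,s25,s33,s4,s6} — reject; 2/2 single-dels accept.
3 minimals (antichain).


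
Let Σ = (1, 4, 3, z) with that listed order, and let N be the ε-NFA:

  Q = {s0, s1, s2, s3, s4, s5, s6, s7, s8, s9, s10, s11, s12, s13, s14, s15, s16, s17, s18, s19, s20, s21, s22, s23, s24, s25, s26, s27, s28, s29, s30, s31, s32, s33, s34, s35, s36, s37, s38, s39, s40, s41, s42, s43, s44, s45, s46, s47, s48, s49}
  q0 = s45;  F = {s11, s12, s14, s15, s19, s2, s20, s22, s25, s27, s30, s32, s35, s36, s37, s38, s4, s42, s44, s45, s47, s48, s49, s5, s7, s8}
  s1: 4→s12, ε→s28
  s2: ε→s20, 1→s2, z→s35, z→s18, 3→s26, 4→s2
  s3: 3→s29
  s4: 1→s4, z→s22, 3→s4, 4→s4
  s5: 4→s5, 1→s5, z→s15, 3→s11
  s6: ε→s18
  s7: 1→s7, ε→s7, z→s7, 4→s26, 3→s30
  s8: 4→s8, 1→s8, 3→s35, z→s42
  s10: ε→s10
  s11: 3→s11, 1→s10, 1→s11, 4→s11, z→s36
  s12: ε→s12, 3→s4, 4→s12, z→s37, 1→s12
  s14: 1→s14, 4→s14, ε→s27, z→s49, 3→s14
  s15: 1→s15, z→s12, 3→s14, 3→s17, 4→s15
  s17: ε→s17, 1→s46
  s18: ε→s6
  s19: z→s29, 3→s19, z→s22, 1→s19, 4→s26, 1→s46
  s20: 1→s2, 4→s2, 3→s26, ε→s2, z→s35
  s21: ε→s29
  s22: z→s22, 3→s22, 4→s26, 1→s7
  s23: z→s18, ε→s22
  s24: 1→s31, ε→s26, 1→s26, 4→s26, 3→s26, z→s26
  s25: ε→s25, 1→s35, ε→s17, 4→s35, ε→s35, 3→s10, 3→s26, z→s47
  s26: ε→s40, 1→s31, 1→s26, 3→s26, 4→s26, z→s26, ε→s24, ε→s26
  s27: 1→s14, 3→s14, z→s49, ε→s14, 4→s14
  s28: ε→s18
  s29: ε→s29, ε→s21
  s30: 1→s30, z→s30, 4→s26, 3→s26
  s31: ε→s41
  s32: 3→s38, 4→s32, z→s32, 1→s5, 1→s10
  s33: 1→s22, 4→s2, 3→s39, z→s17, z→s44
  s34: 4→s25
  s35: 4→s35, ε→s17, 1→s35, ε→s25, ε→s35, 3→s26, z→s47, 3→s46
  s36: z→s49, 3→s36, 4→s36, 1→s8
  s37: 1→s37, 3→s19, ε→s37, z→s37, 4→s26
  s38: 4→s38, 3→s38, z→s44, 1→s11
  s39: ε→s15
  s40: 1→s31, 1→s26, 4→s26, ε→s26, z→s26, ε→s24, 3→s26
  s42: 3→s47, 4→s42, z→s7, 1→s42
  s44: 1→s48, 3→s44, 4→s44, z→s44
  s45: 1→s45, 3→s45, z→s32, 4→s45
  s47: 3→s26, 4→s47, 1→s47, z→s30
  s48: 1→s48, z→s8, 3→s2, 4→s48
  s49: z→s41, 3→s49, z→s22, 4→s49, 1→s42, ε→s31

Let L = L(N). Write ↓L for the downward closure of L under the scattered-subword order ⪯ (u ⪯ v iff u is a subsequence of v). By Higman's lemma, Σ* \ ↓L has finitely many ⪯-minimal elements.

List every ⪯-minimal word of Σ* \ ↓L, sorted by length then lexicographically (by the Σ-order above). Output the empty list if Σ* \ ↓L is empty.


|Q|=50, |F|=26, |δ|=170 (32 ε).
min D↑ (24 st, q0=0, F={19}): 0:1→0,4→0,3→0,z→1 1:1→2,4→1,3→3,z→1 2:1→2,4→2,3→4,z→5 3:1→4,4→3,3→3,z→6 4:1→4,4→4,3→4,z→7 5:1→5,4→5,3→8,z→9 6:1→10,4→6,3→6,z→6 7:1→11,4→7,3→7,z→12 8:1→8,4→8,3→8,z→12 9:1→9,4→9,3→13,z→14 10:1→10,4→10,3→15,z→11 11:1→11,4→11,3→16,z→17 12:1→17,4→12,3→12,z→18 13:1→13,4→13,3→13,z→18 14:1→14,4→19,3→20,z→14 15:1→15,4→15,3→19,z→16 16:1→16,4→16,3→19,z→21 17:1→17,4→17,3→21,z→22 18:1→22,4→19,3→18,z→18 19:1→19,4→19,3→19,z→19 20:1→20,4→19,3→20,z→18 21:1→21,4→21,3→19,z→23 22:1→22,4→19,3→23,z→22 23:1→23,4→19,3→19,z→23 (ε-aug+det+¬).
'z1zzz4': run [38, 37, 34, 29, 18, 13, 5] end={s24,s26,s31,s40,s41} ∉↓L; 6/6 deletions ∈↓L.
'z3z133': run [38, 37, 32, 26, 20, 16, 7] end={s10,s24,s26,s31,s40,s41,s46} ∉↓L; 6/6 deletions ∈↓L.
2 words, ⪯-incomp.

Antichain: [z1zzz4, z3z133].


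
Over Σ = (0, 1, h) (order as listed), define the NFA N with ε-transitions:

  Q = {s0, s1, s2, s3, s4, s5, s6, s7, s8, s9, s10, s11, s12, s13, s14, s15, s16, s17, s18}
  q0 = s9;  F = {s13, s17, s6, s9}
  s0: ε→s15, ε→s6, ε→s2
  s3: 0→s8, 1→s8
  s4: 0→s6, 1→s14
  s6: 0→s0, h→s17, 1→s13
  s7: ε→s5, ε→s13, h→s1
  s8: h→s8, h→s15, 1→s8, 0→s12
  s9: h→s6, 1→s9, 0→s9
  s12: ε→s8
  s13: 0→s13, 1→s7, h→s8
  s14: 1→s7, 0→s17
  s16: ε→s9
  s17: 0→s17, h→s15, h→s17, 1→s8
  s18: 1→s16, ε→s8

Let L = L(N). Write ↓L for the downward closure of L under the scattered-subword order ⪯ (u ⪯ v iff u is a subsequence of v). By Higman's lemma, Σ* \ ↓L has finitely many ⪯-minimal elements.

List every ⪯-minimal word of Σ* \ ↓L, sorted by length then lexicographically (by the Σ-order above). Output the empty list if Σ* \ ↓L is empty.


|Q|=19, |F|=4, |δ|=33 (8 ε).
min D↑ (5 st, q0=0, F={4}): 0:0→0,1→0,h→1 1:0→1,1→2,h→3 2:0→2,1→2,h→4 3:0→3,1→4,h→3 4:0→4,1→4,h→4.
'h1h': run [12, 11, 7, 4] end={s1,s12,s15,s8} ∉↓L; 3/3 single-dels accept.
'hh1': run [12, 11, 5, 3] end={s12,s15,s8} rej; 3/3 del acc.
2 obstructions.

min(Σ*\↓L) = [h1h, hh1].


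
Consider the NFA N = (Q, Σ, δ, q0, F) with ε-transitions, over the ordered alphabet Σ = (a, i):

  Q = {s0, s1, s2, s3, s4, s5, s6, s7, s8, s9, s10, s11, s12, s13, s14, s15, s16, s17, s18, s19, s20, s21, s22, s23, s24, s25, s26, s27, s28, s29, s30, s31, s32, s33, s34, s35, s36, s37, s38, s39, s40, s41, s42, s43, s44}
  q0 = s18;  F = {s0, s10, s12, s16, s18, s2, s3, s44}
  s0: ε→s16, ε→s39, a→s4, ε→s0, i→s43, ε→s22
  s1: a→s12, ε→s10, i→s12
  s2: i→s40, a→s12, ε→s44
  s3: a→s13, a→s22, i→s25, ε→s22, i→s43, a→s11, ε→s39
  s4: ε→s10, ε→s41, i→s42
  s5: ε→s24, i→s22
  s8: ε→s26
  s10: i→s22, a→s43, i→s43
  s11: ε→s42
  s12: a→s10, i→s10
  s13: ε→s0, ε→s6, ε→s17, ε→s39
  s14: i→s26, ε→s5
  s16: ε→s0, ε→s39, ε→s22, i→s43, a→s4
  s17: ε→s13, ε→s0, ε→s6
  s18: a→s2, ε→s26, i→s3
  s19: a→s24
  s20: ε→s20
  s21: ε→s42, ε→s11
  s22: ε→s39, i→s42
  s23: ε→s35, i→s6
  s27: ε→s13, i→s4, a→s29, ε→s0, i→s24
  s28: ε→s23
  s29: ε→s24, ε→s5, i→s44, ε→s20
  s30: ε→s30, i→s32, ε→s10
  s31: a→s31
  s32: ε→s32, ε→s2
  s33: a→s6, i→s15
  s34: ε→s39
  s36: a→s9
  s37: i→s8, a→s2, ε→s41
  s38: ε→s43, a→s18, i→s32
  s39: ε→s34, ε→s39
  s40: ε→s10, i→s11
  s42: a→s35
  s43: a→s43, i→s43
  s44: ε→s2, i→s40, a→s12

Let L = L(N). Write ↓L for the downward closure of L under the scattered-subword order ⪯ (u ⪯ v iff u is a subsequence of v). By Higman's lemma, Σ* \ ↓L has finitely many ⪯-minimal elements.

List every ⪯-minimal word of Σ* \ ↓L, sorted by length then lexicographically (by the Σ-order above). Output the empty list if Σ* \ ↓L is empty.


|Q|=45, |F|=8, |δ|=92 (47 ε).
min D↑ (7 st, q0=0, F={6}): 0:a→1,i→2 1:a→3,i→4 2:a→5,i→6 3:a→4,i→4 4:a→6,i→6 5:a→4,i→6 6:a→6,i→6.
'ii': |S_i|=[23, 18, 8] end={s11,s22,s25,s34,s35,s39,s42,s43} rej; 2/2 del acc.
'aia': run [23, 19, 9, 2] end={s35,s43} ∉↓L; 3/3 deletions ∈↓L.
'aaaa': |S_i|=[23, 19, 10, 7, 2] end={s35,s43} ∉↓L; 4/4 single-dels accept.
'aaai': |S_i|=[23, 19, 10, 7, 6] end={s22,s34,s35,s39,s42,s43} rej; 4/4 single-dels accept.
'iaaa': run [23, 18, 15, 9, 2] end={s35,s43} ∉↓L; 4/4 del acc.
5 obstructions.

A = [ii, aia, aaaa, aaai, iaaa].


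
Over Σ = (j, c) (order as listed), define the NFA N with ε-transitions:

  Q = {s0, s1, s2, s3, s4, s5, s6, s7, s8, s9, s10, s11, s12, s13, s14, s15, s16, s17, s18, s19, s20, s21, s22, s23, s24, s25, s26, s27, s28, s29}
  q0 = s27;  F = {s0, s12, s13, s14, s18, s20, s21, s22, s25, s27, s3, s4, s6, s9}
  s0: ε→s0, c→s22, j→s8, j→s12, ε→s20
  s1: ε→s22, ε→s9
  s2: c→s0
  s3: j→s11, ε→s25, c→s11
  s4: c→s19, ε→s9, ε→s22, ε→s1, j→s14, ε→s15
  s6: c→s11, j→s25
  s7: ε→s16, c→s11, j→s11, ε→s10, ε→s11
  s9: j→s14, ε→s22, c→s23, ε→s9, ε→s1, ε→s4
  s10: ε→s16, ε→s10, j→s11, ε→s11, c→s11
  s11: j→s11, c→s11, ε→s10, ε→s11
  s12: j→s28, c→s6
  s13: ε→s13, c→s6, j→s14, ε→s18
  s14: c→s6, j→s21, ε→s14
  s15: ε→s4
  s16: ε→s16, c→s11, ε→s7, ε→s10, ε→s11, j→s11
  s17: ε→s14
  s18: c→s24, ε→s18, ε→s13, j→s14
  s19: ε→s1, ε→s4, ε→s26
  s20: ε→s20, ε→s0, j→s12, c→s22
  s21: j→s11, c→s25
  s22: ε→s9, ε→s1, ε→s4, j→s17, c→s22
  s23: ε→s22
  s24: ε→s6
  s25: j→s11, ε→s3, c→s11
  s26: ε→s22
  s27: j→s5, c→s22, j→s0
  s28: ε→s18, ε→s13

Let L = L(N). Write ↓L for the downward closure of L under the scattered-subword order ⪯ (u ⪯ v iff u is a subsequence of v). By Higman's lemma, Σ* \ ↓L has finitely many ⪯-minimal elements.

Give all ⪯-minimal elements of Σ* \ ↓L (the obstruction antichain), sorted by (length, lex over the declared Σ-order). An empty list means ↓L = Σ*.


|Q|=30, |F|=14, |δ|=85 (46 ε).
min D↑ (10 st, q0=0, F={9}): 0:j→1,c→2 1:j→3,c→2 2:j→4,c→2 3:j→5,c→6 4:j→7,c→6 5:j→4,c→6 6:j→8,c→9 7:j→9,c→8 8:j→9,c→9 9:j→9,c→9.
'jjcc': run [28, 27, 16, 8, 4] end={s10,s11,s16,s7} rej; 4/4 deletions ∈↓L.
'cjjj': |S_i|=[28, 19, 10, 7, 4] end={s10,s11,s16,s7} ∉↓L; 4/4 single-dels accept.
'cjcc': run [28, 19, 10, 7, 4] end={s10,s11,s16,s7} ∉↓L; 4/4 del acc.
'jjcjj': N↓-sim [28, 27, 16, 8, 6, 4] end={s10,s11,s16,s7} rej; 5/5 del acc.
'jjjjjj': N↓-sim [28, 27, 16, 13, 9, 7, 4] end={s10,s11,s16,s7} — reject; 6/6 single-dels accept.
5 minimals (antichain).

Antichain: [jjcc, cjjj, cjcc, jjcjj, jjjjjj].


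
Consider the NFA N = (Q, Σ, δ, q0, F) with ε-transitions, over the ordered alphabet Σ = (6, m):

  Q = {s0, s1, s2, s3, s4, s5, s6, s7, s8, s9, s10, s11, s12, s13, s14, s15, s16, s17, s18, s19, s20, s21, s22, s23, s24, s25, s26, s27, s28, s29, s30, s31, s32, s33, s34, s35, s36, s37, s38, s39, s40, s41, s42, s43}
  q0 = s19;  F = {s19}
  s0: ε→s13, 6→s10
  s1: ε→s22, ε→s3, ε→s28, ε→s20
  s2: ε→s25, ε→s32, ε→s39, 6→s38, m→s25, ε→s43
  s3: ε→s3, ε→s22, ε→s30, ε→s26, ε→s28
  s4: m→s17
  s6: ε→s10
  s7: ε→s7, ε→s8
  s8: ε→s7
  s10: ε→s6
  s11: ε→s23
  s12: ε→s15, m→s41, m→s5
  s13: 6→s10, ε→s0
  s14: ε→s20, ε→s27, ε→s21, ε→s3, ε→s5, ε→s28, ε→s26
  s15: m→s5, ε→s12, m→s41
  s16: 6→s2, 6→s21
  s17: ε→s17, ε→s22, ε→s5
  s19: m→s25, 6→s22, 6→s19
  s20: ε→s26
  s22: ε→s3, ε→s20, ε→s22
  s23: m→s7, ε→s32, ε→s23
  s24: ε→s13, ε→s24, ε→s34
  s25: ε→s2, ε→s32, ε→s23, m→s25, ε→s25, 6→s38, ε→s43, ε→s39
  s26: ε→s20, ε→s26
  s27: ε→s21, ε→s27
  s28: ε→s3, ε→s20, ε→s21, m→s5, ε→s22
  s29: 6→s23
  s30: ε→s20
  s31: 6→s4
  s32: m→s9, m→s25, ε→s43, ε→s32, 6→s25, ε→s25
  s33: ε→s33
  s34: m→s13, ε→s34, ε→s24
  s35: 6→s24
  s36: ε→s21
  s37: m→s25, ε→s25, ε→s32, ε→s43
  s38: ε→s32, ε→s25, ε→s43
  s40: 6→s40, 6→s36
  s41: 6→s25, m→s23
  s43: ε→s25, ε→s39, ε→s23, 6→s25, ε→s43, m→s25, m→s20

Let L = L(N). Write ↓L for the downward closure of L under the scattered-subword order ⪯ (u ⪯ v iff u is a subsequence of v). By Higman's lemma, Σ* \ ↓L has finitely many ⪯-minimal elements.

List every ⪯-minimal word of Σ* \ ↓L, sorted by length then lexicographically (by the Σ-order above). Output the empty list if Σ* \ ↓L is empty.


|Q|=44, |F|=1, |δ|=107 (74 ε).
min D↑ (2 st, q0=0, F={1}): 0:6→0,m→1 1:6→1,m→1 [Hopcroft].
'm': run [19, 13] end={s2,s20,s23,s25,s26,s32,s38,s39,s43,s5,s7,s8,…} rej; 1/1 deletions ∈↓L.
1 minimals (antichain).

A = [m].


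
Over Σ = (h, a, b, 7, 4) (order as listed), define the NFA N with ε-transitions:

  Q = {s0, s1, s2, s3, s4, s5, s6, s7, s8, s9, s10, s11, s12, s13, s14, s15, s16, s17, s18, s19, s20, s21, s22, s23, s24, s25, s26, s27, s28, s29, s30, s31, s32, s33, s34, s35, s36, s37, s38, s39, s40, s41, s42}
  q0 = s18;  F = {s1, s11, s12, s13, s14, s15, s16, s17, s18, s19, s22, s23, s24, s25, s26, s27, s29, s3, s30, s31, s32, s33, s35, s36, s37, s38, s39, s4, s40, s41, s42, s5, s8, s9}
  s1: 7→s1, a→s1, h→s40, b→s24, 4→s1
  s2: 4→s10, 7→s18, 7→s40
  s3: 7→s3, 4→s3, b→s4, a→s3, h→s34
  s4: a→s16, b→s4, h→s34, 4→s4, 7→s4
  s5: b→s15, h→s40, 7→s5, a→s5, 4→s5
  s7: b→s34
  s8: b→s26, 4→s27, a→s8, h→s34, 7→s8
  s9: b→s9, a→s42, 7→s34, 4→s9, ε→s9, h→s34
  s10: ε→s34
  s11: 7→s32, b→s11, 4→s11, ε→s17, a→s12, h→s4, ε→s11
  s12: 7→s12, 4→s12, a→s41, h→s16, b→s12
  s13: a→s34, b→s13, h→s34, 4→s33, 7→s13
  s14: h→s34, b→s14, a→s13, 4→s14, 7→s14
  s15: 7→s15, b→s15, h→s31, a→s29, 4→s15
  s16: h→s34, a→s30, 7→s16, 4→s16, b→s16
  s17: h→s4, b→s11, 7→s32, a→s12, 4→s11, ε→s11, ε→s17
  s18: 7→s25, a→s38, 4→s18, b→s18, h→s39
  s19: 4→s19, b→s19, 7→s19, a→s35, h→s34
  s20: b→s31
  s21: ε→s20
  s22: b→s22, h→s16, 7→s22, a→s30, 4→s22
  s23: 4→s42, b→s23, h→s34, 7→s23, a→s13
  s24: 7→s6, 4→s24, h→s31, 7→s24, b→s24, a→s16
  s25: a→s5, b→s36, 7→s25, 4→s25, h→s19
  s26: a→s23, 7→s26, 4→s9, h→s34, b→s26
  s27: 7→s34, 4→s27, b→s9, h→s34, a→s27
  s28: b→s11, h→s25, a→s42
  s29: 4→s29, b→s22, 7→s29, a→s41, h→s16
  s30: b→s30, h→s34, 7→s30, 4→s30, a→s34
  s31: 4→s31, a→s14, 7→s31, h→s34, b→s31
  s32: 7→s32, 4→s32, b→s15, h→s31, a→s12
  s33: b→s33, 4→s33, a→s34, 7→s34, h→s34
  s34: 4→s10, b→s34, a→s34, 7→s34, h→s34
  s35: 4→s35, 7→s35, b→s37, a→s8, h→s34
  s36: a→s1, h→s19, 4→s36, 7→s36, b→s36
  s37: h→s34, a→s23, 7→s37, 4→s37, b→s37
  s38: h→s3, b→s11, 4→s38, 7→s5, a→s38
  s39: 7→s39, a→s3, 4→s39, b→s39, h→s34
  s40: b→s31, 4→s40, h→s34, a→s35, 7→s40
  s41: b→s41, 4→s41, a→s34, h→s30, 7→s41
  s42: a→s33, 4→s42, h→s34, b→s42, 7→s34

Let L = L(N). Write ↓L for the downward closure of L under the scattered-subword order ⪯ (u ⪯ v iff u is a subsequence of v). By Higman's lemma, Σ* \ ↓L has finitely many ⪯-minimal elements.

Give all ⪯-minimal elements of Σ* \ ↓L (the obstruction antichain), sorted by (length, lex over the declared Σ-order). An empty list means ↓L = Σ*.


min(Σ*\↓L) = [hh, abaaa, 7haa47, 7babah].

|Q|=43, |F|=34, |δ|=191 (7 ε).
min D↑ (34 st, q0=0, F={4}): 0:h→1,a→2,b→0,7→3,4→0 1:h→4,a→5,b→1,7→1,4→1 2:h→5,a→2,b→6,7→7,4→2 3:h→8,a→7,b→9,7→3,4→3 4:h→4,a→4,b→4,7→4,4→4 5:h→4,a→5,b→10,7→5,4→5 6:h→10,a→11,b→6,7→12,4→6 7:h→13,a→7,b→14,7→7,4→7 8:h→4,a→15,b→8,7→8,4→8 9:h→8,a→16,b→9,7→9,4→9 10:h→4,a→17,b→10,7→10,4→10 11:h→17,a→18,b→11,7→11,4→11 12:h→19,a→11,b→14,7→12,4→12 13:h→4,a→15,b→19,7→13,4→13 14:h→19,a→20,b→14,7→14,4→14 15:h→4,a→21,b→22,7→15,4→15 16:h→13,a→16,b→23,7→16,4→16 17:h→4,a→24,b→17,7→17,4→17 18:h→24,a→4,b→18,7→18,4→18 19:h→4,a→25,b→19,7→19,4→19 20:h→17,a→18,b→26,7→20,4→20 21:h→4,a→21,b→27,7→21,4→28 22:h→4,a→29,b→22,7→22,4→22 23:h→19,a→17,b→23,7→23,4→23 24:h→4,a→4,b→24,7→24,4→24 25:h→4,a→30,b→25,7→25,4→25 26:h→17,a→24,b→26,7→26,4→26 27:h→4,a→29,b→27,7→27,4→31 28:h→4,a→28,b→31,7→4,4→28 29:h→4,a→30,b→29,7→29,4→32 30:h→4,a→4,b→30,7→30,4→33 31:h→4,a→32,b→31,7→4,4→31 32:h→4,a→33,b→32,7→4,4→32 33:h→4,a→4,b→33,7→4,4→33 [Hopcroft].
'hh': |S_i|=[37, 21, 2] end={s10,s34} rej; 2/2 del acc.
'abaaa': |S_i|=[37, 32, 24, 13, 6, 2] end={s10,s34} ∉↓L; 5/5 del acc.
'7haa47': run [37, 33, 18, 14, 10, 6, 2] end={s10,s34} rej; 6/6 del acc.
'7babah': N↓-sim [37, 33, 30, 25, 18, 9, 2] end={s10,s34} rej; 6/6 single-dels accept.
4 obstructions.


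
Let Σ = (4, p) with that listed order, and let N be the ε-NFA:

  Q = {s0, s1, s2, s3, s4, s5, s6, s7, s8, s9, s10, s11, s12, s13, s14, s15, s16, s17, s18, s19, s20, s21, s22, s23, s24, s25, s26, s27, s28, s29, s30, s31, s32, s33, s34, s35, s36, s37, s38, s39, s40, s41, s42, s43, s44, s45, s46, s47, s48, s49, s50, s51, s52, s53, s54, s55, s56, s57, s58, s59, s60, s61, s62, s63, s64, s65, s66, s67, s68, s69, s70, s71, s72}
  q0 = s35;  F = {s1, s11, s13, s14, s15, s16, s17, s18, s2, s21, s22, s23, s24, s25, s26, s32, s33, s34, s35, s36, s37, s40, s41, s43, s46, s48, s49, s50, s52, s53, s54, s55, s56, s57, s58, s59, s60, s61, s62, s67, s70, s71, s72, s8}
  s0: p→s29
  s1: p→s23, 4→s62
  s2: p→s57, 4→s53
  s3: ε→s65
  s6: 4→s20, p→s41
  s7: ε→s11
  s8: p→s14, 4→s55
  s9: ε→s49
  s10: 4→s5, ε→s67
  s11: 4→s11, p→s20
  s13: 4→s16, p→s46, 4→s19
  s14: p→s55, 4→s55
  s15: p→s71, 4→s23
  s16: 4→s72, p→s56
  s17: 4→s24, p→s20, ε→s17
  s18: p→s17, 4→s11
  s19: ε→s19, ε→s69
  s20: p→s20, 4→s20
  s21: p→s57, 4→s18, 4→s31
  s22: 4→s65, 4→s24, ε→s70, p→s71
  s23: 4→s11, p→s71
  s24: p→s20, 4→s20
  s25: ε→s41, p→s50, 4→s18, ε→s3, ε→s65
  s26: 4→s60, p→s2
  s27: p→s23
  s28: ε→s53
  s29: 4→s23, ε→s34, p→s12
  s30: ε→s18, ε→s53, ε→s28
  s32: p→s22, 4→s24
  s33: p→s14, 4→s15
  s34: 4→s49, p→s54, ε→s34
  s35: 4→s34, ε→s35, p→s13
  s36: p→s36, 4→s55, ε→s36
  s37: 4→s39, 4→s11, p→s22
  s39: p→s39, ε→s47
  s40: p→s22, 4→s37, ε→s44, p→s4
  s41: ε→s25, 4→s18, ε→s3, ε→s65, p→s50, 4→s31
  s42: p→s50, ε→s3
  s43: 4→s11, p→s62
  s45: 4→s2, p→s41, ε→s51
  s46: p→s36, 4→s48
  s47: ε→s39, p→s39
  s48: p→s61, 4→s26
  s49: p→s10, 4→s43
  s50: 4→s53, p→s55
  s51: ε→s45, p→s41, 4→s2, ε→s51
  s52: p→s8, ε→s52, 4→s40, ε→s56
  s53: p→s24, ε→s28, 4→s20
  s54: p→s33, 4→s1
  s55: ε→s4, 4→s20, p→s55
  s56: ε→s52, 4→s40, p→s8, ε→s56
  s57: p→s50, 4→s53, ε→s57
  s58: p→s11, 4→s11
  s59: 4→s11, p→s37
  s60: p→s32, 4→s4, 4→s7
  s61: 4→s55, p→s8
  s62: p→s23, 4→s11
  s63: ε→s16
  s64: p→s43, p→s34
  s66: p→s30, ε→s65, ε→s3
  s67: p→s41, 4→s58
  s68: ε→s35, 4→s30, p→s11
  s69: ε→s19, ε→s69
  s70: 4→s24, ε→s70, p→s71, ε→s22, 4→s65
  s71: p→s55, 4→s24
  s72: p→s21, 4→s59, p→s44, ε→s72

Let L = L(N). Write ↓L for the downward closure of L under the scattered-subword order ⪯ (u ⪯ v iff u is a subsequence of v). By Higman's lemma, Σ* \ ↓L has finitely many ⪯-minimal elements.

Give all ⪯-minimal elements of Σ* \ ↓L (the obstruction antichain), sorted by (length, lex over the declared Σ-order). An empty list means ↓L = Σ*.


|Q|=73, |F|=44, |δ|=163 (45 ε).
min D↑ (42 st, q0=0, F={29}): 0:4→1,p→2 1:4→3,p→4 2:4→5,p→6 3:4→7,p→8 4:4→9,p→10 5:4→11,p→12 6:4→13,p→14 7:4→15,p→16 8:4→17,p→18 9:4→16,p→19 10:4→20,p→21 11:4→22,p→23 12:4→24,p→25 13:4→26,p→27 14:4→28,p→14 15:4→15,p→29 16:4→15,p→19 17:4→15,p→15 18:4→30,p→31 19:4→15,p→32 20:4→19,p→32 21:4→28,p→28 22:4→15,p→33 23:4→30,p→34 24:4→33,p→35 25:4→28,p→21 26:4→36,p→37 27:4→28,p→25 28:4→29,p→28 29:4→29,p→29 30:4→15,p→38 31:4→39,p→28 32:4→40,p→28 33:4→15,p→35 34:4→39,p→31 35:4→40,p→32 36:4→15,p→41 37:4→39,p→34 38:4→40,p→29 39:4→29,p→40 40:4→29,p→29 41:4→40,p→35 [Hopcroft].
'4444p': run [58, 54, 42, 26, 8, 3] end={s20,s39,s47} — reject; 5/5 del acc.
'ppp44': run [58, 54, 41, 21, 7, 1] end={s20} ∉↓L; 5/5 del acc.
'44p4pp': N↓-sim [58, 54, 42, 32, 13, 6, 3] end={s20,s39,s47} — reject; 6/6 del acc.
'4p4p4p': N↓-sim [58, 54, 42, 25, 13, 4, 1] end={s20} — reject; 6/6 single-dels accept.
'4pppp4': |S_i|=[58, 54, 42, 26, 12, 6, 1] end={s20} rej; 6/6 deletions ∈↓L.
5 words, ⪯-incomp.

A = [4444p, ppp44, 44p4pp, 4p4p4p, 4pppp4].


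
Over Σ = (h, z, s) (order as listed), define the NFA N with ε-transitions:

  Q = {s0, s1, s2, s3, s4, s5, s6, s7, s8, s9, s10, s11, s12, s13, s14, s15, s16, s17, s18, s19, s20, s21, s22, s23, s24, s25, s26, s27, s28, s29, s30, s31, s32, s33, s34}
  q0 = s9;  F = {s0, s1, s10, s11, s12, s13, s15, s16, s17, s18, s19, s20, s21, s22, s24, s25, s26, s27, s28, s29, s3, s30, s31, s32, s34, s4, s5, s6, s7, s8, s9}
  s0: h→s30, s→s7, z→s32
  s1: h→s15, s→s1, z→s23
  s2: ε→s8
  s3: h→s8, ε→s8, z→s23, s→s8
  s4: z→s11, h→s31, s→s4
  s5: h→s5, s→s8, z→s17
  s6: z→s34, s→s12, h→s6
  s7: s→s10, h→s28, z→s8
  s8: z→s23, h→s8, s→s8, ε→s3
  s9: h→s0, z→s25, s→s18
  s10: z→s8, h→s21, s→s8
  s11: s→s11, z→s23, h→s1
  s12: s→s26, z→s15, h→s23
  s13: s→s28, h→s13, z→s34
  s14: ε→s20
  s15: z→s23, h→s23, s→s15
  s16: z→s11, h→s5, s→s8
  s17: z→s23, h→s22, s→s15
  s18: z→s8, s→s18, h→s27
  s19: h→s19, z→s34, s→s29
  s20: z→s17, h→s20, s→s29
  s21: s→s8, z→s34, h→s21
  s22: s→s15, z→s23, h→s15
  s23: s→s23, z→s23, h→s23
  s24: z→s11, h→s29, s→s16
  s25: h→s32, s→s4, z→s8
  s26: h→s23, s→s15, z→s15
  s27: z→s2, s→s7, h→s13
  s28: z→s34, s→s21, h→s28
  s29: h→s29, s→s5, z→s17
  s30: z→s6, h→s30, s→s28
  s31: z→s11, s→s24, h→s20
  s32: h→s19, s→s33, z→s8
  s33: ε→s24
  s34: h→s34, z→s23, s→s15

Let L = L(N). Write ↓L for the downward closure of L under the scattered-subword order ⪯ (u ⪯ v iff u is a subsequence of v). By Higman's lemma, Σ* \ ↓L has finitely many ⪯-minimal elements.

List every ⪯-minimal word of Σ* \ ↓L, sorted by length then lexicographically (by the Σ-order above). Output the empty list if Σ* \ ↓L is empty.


|Q|=35, |F|=31, |δ|=101 (5 ε).
min D↑ (31 st, q0=0, F={15}): 0:h→1,z→2,s→3 1:h→4,z→5,s→6 2:h→5,z→7,s→8 3:h→9,z→7,s→3 4:h→4,z→10,s→11 5:h→12,z→7,s→13 6:h→11,z→7,s→14 7:h→7,z→15,s→7 8:h→16,z→17,s→8 9:h→18,z→7,s→6 10:h→10,z→19,s→20 11:h→11,z→19,s→21 12:h→12,z→19,s→22 13:h→22,z→17,s→23 14:h→21,z→7,s→7 15:h→15,z→15,s→15 16:h→24,z→17,s→13 17:h→25,z→15,s→17 18:h→18,z→19,s→11 19:h→19,z→15,s→26 20:h→15,z→26,s→27 21:h→21,z→19,s→7 22:h→22,z→28,s→29 23:h→29,z→17,s→7 24:h→24,z→28,s→22 25:h→26,z→15,s→25 26:h→15,z→15,s→26 27:h→15,z→26,s→26 28:h→30,z→15,s→26 29:h→29,z→28,s→7 30:h→26,z→15,s→26 (ε-aug+det+¬).
'zzz': |S_i|=[34, 24, 9, 1] end={s23} ∉↓L; 3/3 deletions ∈↓L.
'szz': N↓-sim [34, 27, 10, 1] end={s23} — reject; 3/3 del acc.
'hhzsh': run [34, 30, 19, 8, 4, 1] end={s23} ∉↓L; 5/5 single-dels accept.
'hsssz': N↓-sim [34, 30, 20, 14, 6, 1] end={s23} ∉↓L; 5/5 del acc.
'zszhhh': |S_i|=[34, 24, 18, 6, 4, 2, 1] end={s23} — reject; 6/6 single-dels accept.
5 minimals (antichain).

A = [zzz, szz, hhzsh, hsssz, zszhhh].


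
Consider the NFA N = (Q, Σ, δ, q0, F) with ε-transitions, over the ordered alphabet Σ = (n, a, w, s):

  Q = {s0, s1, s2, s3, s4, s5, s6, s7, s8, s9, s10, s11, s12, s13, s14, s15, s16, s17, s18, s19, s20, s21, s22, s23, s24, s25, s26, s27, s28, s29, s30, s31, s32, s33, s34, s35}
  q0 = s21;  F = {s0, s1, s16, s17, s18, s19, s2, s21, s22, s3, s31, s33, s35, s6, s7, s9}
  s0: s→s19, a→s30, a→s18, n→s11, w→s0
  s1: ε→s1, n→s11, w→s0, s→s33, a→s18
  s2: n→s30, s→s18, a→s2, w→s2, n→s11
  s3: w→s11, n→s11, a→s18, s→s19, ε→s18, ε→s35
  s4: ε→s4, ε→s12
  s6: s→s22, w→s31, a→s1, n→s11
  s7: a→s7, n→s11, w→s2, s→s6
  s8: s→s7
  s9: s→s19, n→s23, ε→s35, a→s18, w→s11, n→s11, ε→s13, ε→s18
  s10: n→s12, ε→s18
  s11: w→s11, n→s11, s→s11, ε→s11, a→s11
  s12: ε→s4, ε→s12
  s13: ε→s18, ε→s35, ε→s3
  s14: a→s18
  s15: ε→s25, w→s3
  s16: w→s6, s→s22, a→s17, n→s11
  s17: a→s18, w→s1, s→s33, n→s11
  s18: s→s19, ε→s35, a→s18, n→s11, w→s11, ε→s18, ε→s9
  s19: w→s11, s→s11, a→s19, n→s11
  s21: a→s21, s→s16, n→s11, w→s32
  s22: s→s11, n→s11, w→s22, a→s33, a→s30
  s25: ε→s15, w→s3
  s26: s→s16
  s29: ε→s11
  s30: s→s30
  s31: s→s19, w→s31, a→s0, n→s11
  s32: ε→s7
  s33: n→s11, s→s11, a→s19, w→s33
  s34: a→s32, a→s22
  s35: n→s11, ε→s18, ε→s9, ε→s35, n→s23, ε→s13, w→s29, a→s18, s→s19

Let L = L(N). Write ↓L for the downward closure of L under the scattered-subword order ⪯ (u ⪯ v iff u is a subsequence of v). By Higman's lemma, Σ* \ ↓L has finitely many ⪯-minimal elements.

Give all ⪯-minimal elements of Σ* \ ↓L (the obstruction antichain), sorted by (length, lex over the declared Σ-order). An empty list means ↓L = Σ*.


min(Σ*\↓L) = [n, sss, wwsw, saaw].

|Q|=36, |F|=16, |δ|=108 (26 ε).
min D↑ (14 st, q0=0, F={1}): 0:n→1,a→0,w→2,s→3 1:n→1,a→1,w→1,s→1 2:n→1,a→2,w→4,s→5 3:n→1,a→6,w→5,s→7 4:n→1,a→4,w→4,s→8 5:n→1,a→9,w→10,s→7 6:n→1,a→8,w→9,s→11 7:n→1,a→11,w→7,s→1 8:n→1,a→8,w→1,s→12 9:n→1,a→8,w→13,s→11 10:n→1,a→13,w→10,s→12 11:n→1,a→12,w→11,s→1 12:n→1,a→12,w→1,s→1 13:n→1,a→8,w→13,s→12.
'n': |S_i|=[22, 3] end={s11,s23,s30} ∉↓L; 1/1 deletions ∈↓L.
'sss': |S_i|=[22, 18, 5, 2] end={s11,s30} rej; 3/3 single-dels accept.
'wwsw': N↓-sim [22, 19, 15, 10, 2] end={s11,s29} rej; 4/4 deletions ∈↓L.
'saaw': |S_i|=[22, 18, 14, 10, 2] end={s11,s29} rej; 4/4 del acc.
4 minimals (antichain).


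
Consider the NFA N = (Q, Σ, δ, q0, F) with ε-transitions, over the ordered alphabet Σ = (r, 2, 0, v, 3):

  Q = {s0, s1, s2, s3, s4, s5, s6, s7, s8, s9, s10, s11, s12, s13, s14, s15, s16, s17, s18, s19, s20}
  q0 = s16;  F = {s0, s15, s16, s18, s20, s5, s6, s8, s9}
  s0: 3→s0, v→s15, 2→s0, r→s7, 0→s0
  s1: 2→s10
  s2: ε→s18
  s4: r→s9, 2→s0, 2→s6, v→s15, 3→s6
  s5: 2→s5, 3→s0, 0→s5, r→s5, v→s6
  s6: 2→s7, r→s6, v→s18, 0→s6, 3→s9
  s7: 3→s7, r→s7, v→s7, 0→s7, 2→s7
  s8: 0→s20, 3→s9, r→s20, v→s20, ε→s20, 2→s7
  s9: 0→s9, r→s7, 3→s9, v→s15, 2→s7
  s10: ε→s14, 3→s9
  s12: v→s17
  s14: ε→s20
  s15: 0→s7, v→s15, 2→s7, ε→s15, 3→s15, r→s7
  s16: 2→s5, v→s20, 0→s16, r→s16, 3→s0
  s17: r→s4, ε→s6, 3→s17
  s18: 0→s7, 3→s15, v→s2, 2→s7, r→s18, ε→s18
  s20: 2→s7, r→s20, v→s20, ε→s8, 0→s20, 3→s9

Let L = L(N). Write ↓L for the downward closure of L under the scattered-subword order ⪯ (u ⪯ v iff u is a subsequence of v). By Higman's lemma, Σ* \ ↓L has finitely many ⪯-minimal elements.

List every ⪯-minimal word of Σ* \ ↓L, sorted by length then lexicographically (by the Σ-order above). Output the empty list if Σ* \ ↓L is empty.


|Q|=21, |F|=9, |δ|=68 (8 ε).
min D↑ (9 st, q0=0, F={5}): 0:r→0,2→1,0→0,v→2,3→3 1:r→1,2→1,0→1,v→4,3→3 2:r→2,2→5,0→2,v→2,3→6 3:r→5,2→3,0→3,v→7,3→3 4:r→4,2→5,0→4,v→8,3→6 5:r→5,2→5,0→5,v→5,3→5 6:r→5,2→5,0→6,v→7,3→6 7:r→5,2→5,0→5,v→7,3→7 8:r→8,2→5,0→5,v→8,3→7 (ε-aug+det+¬).
'v2': |S_i|=[11, 8, 1] end={s7} rej; 2/2 single-dels accept.
'3r': N↓-sim [11, 4, 1] end={s7} ∉↓L; 2/2 single-dels accept.
'3v0': N↓-sim [11, 4, 2, 1] end={s7} rej; 3/3 deletions ∈↓L.
'2vv0': run [11, 8, 6, 4, 1] end={s7} — reject; 4/4 single-dels accept.
4 obstructions.

min(Σ*\↓L) = [v2, 3r, 3v0, 2vv0].


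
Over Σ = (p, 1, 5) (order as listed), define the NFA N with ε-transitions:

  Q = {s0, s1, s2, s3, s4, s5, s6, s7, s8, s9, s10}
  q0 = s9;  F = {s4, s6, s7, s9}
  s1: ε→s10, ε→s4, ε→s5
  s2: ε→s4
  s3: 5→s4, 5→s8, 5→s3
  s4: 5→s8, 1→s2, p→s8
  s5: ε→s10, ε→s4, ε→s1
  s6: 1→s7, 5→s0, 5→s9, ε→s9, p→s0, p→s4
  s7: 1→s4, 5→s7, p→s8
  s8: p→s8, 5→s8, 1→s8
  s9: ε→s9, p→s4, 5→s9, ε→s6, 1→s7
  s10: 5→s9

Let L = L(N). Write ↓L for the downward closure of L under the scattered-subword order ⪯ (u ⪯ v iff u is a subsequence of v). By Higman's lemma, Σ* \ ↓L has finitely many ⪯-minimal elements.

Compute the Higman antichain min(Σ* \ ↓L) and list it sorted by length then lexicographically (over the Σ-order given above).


Antichain: [pp, p5, 1p, 115].

|Q|=11, |F|=4, |δ|=31 (10 ε).
min D↑ (4 st, q0=0, F={3}): 0:p→1,1→2,5→0 1:p→3,1→1,5→3 2:p→3,1→1,5→2 3:p→3,1→3,5→3.
'pp': |S_i|=[7, 4, 1] end={s8} ∉↓L; 2/2 deletions ∈↓L.
'p5': |S_i|=[7, 4, 1] end={s8} ∉↓L; 2/2 single-dels accept.
'1p': run [7, 4, 1] end={s8} ∉↓L; 2/2 single-dels accept.
'115': run [7, 4, 3, 1] end={s8} — reject; 3/3 single-dels accept.
4 minimals (antichain).


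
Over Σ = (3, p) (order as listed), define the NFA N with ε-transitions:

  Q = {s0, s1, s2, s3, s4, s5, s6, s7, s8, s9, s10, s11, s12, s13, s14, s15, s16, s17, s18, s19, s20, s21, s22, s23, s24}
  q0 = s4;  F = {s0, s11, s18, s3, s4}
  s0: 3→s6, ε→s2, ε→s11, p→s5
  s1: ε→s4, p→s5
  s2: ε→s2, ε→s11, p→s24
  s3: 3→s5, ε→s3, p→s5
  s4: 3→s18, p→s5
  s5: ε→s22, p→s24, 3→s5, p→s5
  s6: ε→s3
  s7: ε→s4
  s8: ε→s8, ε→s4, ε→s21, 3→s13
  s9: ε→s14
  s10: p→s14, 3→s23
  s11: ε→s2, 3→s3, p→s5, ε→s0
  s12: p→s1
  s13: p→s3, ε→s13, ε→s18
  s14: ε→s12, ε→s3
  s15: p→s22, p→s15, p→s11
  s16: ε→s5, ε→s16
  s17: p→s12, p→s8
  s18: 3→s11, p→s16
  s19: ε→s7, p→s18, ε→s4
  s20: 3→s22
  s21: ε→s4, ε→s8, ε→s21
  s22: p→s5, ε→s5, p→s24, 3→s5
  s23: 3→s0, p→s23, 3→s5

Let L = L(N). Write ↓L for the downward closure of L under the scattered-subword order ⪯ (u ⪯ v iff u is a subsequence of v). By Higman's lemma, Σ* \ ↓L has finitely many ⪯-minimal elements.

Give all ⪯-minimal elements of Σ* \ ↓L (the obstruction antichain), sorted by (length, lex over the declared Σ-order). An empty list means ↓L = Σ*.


|Q|=25, |F|=5, |δ|=60 (27 ε).
min D↑ (5 st, q0=0, F={2}): 0:3→1,p→2 1:3→3,p→2 2:3→2,p→2 3:3→4,p→2 4:3→2,p→2 [Hopcroft].
'p': N↓-sim [11, 4] end={s16,s22,s24,s5} rej; 1/1 del acc.
'3333': |S_i|=[11, 10, 8, 5, 3] end={s22,s24,s5} rej; 4/4 del acc.
2 words, ⪯-incomp.

A = [p, 3333].


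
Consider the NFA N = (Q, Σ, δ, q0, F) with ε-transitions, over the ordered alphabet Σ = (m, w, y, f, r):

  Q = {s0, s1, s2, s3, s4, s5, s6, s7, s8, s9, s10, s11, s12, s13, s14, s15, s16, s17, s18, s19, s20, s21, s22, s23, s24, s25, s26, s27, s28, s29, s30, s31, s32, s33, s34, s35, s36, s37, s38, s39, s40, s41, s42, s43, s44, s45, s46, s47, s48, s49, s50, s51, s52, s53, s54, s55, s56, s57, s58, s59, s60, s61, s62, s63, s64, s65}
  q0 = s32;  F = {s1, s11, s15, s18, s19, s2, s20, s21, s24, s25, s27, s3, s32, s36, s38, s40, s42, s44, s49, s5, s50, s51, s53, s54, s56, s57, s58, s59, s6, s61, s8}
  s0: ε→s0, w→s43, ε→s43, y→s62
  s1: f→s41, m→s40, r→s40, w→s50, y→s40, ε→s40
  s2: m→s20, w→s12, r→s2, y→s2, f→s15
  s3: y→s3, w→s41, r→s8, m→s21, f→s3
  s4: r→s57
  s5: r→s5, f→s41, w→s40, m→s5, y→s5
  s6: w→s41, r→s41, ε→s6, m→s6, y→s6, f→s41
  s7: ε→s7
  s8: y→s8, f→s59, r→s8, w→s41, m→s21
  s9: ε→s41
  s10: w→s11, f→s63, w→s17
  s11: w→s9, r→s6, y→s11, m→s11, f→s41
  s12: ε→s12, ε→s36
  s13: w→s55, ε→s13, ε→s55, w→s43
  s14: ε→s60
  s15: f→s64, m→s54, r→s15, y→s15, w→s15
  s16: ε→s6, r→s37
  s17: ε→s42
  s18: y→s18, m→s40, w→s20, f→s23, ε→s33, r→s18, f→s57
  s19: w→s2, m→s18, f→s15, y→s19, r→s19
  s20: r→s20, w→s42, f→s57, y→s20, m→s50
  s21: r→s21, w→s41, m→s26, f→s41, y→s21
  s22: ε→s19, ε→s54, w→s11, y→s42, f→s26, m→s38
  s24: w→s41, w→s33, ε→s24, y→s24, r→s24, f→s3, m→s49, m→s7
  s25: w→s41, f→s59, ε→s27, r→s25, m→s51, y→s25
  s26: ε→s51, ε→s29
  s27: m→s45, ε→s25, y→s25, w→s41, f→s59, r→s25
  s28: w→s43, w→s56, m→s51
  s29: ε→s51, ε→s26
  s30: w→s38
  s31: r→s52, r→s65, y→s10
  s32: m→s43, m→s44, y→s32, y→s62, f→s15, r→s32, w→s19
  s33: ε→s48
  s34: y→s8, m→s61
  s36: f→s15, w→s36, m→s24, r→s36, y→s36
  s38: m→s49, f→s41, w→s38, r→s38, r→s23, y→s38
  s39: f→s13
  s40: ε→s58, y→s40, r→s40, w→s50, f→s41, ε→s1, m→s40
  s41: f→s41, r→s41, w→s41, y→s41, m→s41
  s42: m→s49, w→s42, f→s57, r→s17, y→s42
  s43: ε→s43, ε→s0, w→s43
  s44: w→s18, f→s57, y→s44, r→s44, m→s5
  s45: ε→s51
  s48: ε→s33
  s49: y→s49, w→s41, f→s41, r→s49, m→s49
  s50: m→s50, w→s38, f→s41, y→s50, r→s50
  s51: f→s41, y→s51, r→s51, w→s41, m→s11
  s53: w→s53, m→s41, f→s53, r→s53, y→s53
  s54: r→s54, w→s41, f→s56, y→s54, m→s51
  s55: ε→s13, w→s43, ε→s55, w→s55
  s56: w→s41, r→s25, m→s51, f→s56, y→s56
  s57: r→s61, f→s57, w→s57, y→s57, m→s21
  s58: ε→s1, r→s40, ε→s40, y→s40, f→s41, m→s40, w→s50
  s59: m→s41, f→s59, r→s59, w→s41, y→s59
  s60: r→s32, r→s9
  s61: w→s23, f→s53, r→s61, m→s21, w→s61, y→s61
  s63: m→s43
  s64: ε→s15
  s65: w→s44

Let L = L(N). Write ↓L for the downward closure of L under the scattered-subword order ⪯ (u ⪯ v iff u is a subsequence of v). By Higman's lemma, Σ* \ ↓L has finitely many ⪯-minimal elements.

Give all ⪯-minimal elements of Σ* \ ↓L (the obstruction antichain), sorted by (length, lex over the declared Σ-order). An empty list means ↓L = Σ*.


Antichain: [mmf, fmw, mfrfm, wwwmw, fmmmrr].

|Q|=66, |F|=31, |δ|=232 (35 ε).
min D↑ (29 st, q0=0, F={10}): 0:m→1,w→2,y→0,f→3,r→0 1:m→4,w→5,y→1,f→6,r→1 2:m→5,w→7,y→2,f→3,r→2 3:m→8,w→3,y→3,f→3,r→3 4:m→4,w→9,y→4,f→10,r→4 5:m→9,w→11,y→5,f→6,r→5 6:m→12,w→6,y→6,f→6,r→13 7:m→11,w→14,y→7,f→3,r→7 8:m→15,w→10,y→8,f→16,r→8 9:m→9,w→17,y→9,f→10,r→9 10:m→10,w→10,y→10,f→10,r→10 11:m→17,w→18,y→11,f→6,r→11 12:m→15,w→10,y→12,f→10,r→12 13:m→12,w→13,y→13,f→19,r→13 14:m→20,w→14,y→14,f→3,r→14 15:m→21,w→10,y→15,f→10,r→15 16:m→15,w→10,y→16,f→16,r→22 17:m→17,w→23,y→17,f→10,r→17 18:m→24,w→18,y→18,f→6,r→18 19:m→10,w→19,y→19,f→19,r→19 20:m→24,w→10,y→20,f→25,r→20 21:m→21,w→10,y→21,f→10,r→26 22:m→15,w→10,y→22,f→27,r→22 23:m→24,w→23,y→23,f→10,r→23 24:m→24,w→10,y→24,f→10,r→24 25:m→12,w→10,y→25,f→25,r→28 26:m→26,w→10,y→26,f→10,r→10 27:m→10,w→10,y→27,f→27,r→27 28:m→12,w→10,y→28,f→27,r→28.
'mmf': N↓-sim [46, 39, 18, 1] end={s41} ∉↓L; 3/3 del acc.
'fmw': N↓-sim [46, 22, 14, 2] end={s41,s9} ∉↓L; 3/3 deletions ∈↓L.
'mfrfm': N↓-sim [46, 39, 19, 16, 3, 1] end={s41} ∉↓L; 5/5 single-dels accept.
'wwwmw': run [46, 43, 38, 35, 21, 4] end={s33,s41,s48,s9} ∉↓L; 5/5 single-dels accept.
'fmmmrr': |S_i|=[46, 22, 14, 8, 4, 2, 1] end={s41} rej; 6/6 del acc.
5 words, ⪯-incomp.
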